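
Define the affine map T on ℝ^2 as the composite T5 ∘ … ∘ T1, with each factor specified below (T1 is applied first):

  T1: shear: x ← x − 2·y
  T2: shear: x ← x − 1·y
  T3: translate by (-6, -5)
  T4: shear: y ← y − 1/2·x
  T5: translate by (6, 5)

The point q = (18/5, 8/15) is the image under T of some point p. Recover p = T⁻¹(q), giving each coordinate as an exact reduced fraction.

p = (8/5, -2/3)

T1 = [1 -2 0; 0 1 0; 0 0 1]
T2·T1 = [1 -3 0; 0 1 0; 0 0 1]
T3·…·T1 = [1 -3 -6; 0 1 -5; 0 0 1]
T4·…·T1 = [1 -3 -6; -1/2 5/2 -2; 0 0 1]
T5·…·T1 = [1 -3 0; -1/2 5/2 3; 0 0 1]
det M = 1; M⁻¹ = [5/2 3 -9; 1/2 1 -3; 0 0 1]
M⁻¹ · (18/5, 8/15)ᵀ = (8/5, -2/3)ᵀ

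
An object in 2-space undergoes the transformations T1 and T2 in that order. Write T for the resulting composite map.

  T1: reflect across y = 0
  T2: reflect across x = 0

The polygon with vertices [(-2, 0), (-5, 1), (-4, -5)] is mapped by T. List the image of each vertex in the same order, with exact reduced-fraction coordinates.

image vertices: (2, 0), (5, -1), (4, 5)

T1 reflect across y = 0: (-2, 0) → (-2, 0); (-5, 1) → (-5, -1); (-4, -5) → (-4, 5)
T2 reflect across x = 0: (-2, 0) → (2, 0); (-5, -1) → (5, -1); (-4, 5) → (4, 5)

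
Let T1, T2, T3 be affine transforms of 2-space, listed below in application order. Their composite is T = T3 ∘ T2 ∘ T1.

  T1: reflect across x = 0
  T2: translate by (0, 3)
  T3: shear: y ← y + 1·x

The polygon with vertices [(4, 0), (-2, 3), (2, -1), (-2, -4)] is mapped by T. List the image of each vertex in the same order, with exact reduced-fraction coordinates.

T1 reflect across x = 0: (4, 0) → (-4, 0); (-2, 3) → (2, 3); (2, -1) → (-2, -1); (-2, -4) → (2, -4)
T2 translate by (0, 3): (-4, 0) → (-4, 3); (2, 3) → (2, 6); (-2, -1) → (-2, 2); (2, -4) → (2, -1)
T3 shear: y ← y + 1·x: (-4, 3) → (-4, -1); (2, 6) → (2, 8); (-2, 2) → (-2, 0); (2, -1) → (2, 1)

image vertices: (-4, -1), (2, 8), (-2, 0), (2, 1)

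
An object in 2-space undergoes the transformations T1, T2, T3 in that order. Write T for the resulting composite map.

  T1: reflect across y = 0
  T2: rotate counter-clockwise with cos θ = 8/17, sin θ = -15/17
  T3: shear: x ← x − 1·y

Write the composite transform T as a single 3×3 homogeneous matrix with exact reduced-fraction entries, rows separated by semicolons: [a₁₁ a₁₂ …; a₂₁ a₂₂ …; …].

T = [23/17 -7/17 0; -15/17 -8/17 0; 0 0 1]

T1 = [1 0 0; 0 -1 0; 0 0 1]
T2·T1 = [8/17 -15/17 0; -15/17 -8/17 0; 0 0 1]
T3·…·T1 = [23/17 -7/17 0; -15/17 -8/17 0; 0 0 1]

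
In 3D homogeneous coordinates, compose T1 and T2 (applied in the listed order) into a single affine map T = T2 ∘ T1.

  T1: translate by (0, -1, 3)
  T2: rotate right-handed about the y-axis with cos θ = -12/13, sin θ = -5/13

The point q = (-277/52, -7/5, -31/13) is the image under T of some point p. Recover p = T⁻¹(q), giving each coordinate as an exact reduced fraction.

p = (4, -2/5, 5/4)

T1 = [1 0 0 0; 0 1 0 -1; 0 0 1 3; 0 0 0 1]
T2·T1 = [-12/13 0 -5/13 -15/13; 0 1 0 -1; 5/13 0 -12/13 -36/13; 0 0 0 1]
det M = 1; M⁻¹ = [-12/13 0 5/13 0; 0 1 0 1; -5/13 0 -12/13 -3; 0 0 0 1]
M⁻¹ · (-277/52, -7/5, -31/13)ᵀ = (4, -2/5, 5/4)ᵀ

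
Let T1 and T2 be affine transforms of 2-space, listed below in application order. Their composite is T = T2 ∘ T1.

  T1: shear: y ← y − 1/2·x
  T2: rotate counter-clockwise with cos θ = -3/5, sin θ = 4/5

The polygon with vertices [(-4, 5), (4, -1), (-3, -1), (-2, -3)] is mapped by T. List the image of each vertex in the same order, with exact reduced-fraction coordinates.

image vertices: (-16/5, -37/5), (0, 5), (7/5, -27/10), (14/5, -2/5)

T1 shear: y ← y − 1/2·x: (-4, 5) → (-4, 7); (4, -1) → (4, -3); (-3, -1) → (-3, 1/2); (-2, -3) → (-2, -2)
T2 rotate counter-clockwise with cos θ = -3/5, sin θ = 4/5: (-4, 7) → (-16/5, -37/5); (4, -3) → (0, 5); (-3, 1/2) → (7/5, -27/10); (-2, -2) → (14/5, -2/5)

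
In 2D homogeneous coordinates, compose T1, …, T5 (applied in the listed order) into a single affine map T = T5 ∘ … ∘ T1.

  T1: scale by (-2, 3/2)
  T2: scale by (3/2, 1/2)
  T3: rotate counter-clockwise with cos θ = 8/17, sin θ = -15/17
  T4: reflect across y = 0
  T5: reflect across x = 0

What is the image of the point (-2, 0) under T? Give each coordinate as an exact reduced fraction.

T(p) = (-48/17, 90/17)

T1 scale by (-2, 3/2): (-2, 0) → (4, 0)
T2 scale by (3/2, 1/2): (4, 0) → (6, 0)
T3 rotate counter-clockwise with cos θ = 8/17, sin θ = -15/17: (6, 0) → (48/17, -90/17)
T4 reflect across y = 0: (48/17, -90/17) → (48/17, 90/17)
T5 reflect across x = 0: (48/17, 90/17) → (-48/17, 90/17)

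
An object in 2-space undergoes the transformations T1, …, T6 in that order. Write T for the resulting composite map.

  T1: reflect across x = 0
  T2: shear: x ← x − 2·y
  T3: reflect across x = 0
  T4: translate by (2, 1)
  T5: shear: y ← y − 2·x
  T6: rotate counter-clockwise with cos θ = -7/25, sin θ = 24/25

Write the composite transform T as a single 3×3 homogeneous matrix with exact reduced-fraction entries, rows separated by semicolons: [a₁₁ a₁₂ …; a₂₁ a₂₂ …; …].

T1 = [-1 0 0; 0 1 0; 0 0 1]
T2·T1 = [-1 -2 0; 0 1 0; 0 0 1]
T3·…·T1 = [1 2 0; 0 1 0; 0 0 1]
T4·…·T1 = [1 2 2; 0 1 1; 0 0 1]
T5·…·T1 = [1 2 2; -2 -3 -3; 0 0 1]
T6·…·T1 = [41/25 58/25 58/25; 38/25 69/25 69/25; 0 0 1]

T = [41/25 58/25 58/25; 38/25 69/25 69/25; 0 0 1]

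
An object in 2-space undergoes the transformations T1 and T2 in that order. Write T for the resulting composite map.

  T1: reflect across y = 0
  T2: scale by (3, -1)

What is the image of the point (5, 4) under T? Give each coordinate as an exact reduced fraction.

T1 reflect across y = 0: (5, 4) → (5, -4)
T2 scale by (3, -1): (5, -4) → (15, 4)

T(p) = (15, 4)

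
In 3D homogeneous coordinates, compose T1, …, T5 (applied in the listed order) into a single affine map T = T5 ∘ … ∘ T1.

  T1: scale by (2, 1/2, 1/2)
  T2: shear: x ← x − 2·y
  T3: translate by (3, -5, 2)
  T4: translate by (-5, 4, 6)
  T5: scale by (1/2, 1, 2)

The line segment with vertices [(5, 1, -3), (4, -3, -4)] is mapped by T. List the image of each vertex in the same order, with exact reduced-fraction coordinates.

T1 scale by (2, 1/2, 1/2): (5, 1, -3) → (10, 1/2, -3/2); (4, -3, -4) → (8, -3/2, -2)
T2 shear: x ← x − 2·y: (10, 1/2, -3/2) → (9, 1/2, -3/2); (8, -3/2, -2) → (11, -3/2, -2)
T3 translate by (3, -5, 2): (9, 1/2, -3/2) → (12, -9/2, 1/2); (11, -3/2, -2) → (14, -13/2, 0)
T4 translate by (-5, 4, 6): (12, -9/2, 1/2) → (7, -1/2, 13/2); (14, -13/2, 0) → (9, -5/2, 6)
T5 scale by (1/2, 1, 2): (7, -1/2, 13/2) → (7/2, -1/2, 13); (9, -5/2, 6) → (9/2, -5/2, 12)

image vertices: (7/2, -1/2, 13), (9/2, -5/2, 12)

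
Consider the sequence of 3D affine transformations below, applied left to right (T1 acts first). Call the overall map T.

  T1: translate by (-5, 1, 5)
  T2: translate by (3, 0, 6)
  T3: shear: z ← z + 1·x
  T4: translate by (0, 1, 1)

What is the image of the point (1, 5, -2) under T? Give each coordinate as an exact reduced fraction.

T1 translate by (-5, 1, 5): (1, 5, -2) → (-4, 6, 3)
T2 translate by (3, 0, 6): (-4, 6, 3) → (-1, 6, 9)
T3 shear: z ← z + 1·x: (-1, 6, 9) → (-1, 6, 8)
T4 translate by (0, 1, 1): (-1, 6, 8) → (-1, 7, 9)

T(p) = (-1, 7, 9)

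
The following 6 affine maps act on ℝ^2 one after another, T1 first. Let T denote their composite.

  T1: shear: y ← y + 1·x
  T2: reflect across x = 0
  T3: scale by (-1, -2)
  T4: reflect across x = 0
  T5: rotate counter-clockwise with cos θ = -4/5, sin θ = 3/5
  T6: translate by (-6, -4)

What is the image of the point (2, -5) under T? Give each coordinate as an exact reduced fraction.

T(p) = (-8, -10)

T1 shear: y ← y + 1·x: (2, -5) → (2, -3)
T2 reflect across x = 0: (2, -3) → (-2, -3)
T3 scale by (-1, -2): (-2, -3) → (2, 6)
T4 reflect across x = 0: (2, 6) → (-2, 6)
T5 rotate counter-clockwise with cos θ = -4/5, sin θ = 3/5: (-2, 6) → (-2, -6)
T6 translate by (-6, -4): (-2, -6) → (-8, -10)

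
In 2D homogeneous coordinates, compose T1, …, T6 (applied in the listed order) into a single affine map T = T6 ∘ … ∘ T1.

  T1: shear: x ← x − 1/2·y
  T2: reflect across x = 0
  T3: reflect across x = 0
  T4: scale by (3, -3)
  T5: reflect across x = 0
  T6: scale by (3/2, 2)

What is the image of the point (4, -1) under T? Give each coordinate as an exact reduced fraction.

T(p) = (-81/4, 6)

T1 shear: x ← x − 1/2·y: (4, -1) → (9/2, -1)
T2 reflect across x = 0: (9/2, -1) → (-9/2, -1)
T3 reflect across x = 0: (-9/2, -1) → (9/2, -1)
T4 scale by (3, -3): (9/2, -1) → (27/2, 3)
T5 reflect across x = 0: (27/2, 3) → (-27/2, 3)
T6 scale by (3/2, 2): (-27/2, 3) → (-81/4, 6)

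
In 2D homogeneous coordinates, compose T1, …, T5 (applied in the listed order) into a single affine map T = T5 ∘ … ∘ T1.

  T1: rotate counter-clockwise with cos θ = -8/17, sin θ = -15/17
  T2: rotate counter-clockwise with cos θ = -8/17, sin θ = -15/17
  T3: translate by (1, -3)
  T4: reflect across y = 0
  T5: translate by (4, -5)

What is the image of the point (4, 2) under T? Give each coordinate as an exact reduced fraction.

T(p) = (321/289, -1216/289)

T1 rotate counter-clockwise with cos θ = -8/17, sin θ = -15/17: (4, 2) → (-2/17, -76/17)
T2 rotate counter-clockwise with cos θ = -8/17, sin θ = -15/17: (-2/17, -76/17) → (-1124/289, 638/289)
T3 translate by (1, -3): (-1124/289, 638/289) → (-835/289, -229/289)
T4 reflect across y = 0: (-835/289, -229/289) → (-835/289, 229/289)
T5 translate by (4, -5): (-835/289, 229/289) → (321/289, -1216/289)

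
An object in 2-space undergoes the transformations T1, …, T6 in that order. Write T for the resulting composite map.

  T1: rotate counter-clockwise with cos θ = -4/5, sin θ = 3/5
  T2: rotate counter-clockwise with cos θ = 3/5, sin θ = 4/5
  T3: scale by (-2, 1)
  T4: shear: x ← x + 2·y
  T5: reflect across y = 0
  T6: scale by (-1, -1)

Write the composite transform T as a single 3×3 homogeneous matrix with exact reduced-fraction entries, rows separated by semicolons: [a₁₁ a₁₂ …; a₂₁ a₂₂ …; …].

T1 = [-4/5 -3/5 0; 3/5 -4/5 0; 0 0 1]
T2·T1 = [-24/25 7/25 0; -7/25 -24/25 0; 0 0 1]
T3·…·T1 = [48/25 -14/25 0; -7/25 -24/25 0; 0 0 1]
T4·…·T1 = [34/25 -62/25 0; -7/25 -24/25 0; 0 0 1]
T5·…·T1 = [34/25 -62/25 0; 7/25 24/25 0; 0 0 1]
T6·…·T1 = [-34/25 62/25 0; -7/25 -24/25 0; 0 0 1]

T = [-34/25 62/25 0; -7/25 -24/25 0; 0 0 1]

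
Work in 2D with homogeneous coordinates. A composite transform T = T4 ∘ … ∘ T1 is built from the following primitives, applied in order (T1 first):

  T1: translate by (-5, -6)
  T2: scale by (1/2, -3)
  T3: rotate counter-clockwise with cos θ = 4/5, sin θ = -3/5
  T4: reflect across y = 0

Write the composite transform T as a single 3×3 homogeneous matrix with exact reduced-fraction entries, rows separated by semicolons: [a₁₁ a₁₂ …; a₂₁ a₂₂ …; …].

T1 = [1 0 -5; 0 1 -6; 0 0 1]
T2·T1 = [1/2 0 -5/2; 0 -3 18; 0 0 1]
T3·…·T1 = [2/5 -9/5 44/5; -3/10 -12/5 159/10; 0 0 1]
T4·…·T1 = [2/5 -9/5 44/5; 3/10 12/5 -159/10; 0 0 1]

T = [2/5 -9/5 44/5; 3/10 12/5 -159/10; 0 0 1]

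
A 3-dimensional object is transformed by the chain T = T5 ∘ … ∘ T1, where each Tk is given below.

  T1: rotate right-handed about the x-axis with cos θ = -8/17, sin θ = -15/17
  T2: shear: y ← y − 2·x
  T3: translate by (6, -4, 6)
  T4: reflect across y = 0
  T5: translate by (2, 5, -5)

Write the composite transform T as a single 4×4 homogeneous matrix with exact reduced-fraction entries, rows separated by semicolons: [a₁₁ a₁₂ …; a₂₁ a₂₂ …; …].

T = [1 0 0 8; 2 8/17 -15/17 9; 0 -15/17 -8/17 1; 0 0 0 1]

T1 = [1 0 0 0; 0 -8/17 15/17 0; 0 -15/17 -8/17 0; 0 0 0 1]
T2·T1 = [1 0 0 0; -2 -8/17 15/17 0; 0 -15/17 -8/17 0; 0 0 0 1]
T3·…·T1 = [1 0 0 6; -2 -8/17 15/17 -4; 0 -15/17 -8/17 6; 0 0 0 1]
T4·…·T1 = [1 0 0 6; 2 8/17 -15/17 4; 0 -15/17 -8/17 6; 0 0 0 1]
T5·…·T1 = [1 0 0 8; 2 8/17 -15/17 9; 0 -15/17 -8/17 1; 0 0 0 1]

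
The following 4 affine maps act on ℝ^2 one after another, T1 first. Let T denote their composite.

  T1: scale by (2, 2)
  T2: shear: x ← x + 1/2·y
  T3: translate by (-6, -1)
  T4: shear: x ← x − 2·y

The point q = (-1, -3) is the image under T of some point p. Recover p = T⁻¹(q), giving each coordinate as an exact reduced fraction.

p = (0, -1)

T1 = [2 0 0; 0 2 0; 0 0 1]
T2·T1 = [2 1 0; 0 2 0; 0 0 1]
T3·…·T1 = [2 1 -6; 0 2 -1; 0 0 1]
T4·…·T1 = [2 -3 -4; 0 2 -1; 0 0 1]
det M = 4; M⁻¹ = [1/2 3/4 11/4; 0 1/2 1/2; 0 0 1]
M⁻¹ · (-1, -3)ᵀ = (0, -1)ᵀ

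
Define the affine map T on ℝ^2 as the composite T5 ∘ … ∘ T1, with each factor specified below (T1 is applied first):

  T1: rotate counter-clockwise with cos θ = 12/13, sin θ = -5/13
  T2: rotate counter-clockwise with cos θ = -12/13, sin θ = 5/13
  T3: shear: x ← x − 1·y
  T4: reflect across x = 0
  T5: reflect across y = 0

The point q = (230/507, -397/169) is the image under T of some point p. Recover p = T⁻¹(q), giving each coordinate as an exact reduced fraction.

T1 = [12/13 5/13 0; -5/13 12/13 0; 0 0 1]
T2·T1 = [-119/169 -120/169 0; 120/169 -119/169 0; 0 0 1]
T3·…·T1 = [-239/169 -1/169 0; 120/169 -119/169 0; 0 0 1]
T4·…·T1 = [239/169 1/169 0; 120/169 -119/169 0; 0 0 1]
T5·…·T1 = [239/169 1/169 0; -120/169 119/169 0; 0 0 1]
det M = 1; M⁻¹ = [119/169 -1/169 0; 120/169 239/169 0; 0 0 1]
M⁻¹ · (230/507, -397/169)ᵀ = (1/3, -3)ᵀ

p = (1/3, -3)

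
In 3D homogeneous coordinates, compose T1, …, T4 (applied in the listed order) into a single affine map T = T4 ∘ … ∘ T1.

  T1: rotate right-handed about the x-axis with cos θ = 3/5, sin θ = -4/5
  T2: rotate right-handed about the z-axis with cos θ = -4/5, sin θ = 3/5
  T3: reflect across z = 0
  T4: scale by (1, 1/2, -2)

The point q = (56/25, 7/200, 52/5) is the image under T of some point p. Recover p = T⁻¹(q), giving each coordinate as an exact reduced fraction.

T1 = [1 0 0 0; 0 3/5 4/5 0; 0 -4/5 3/5 0; 0 0 0 1]
T2·T1 = [-4/5 -9/25 -12/25 0; 3/5 -12/25 -16/25 0; 0 -4/5 3/5 0; 0 0 0 1]
T3·…·T1 = [-4/5 -9/25 -12/25 0; 3/5 -12/25 -16/25 0; 0 4/5 -3/5 0; 0 0 0 1]
T4·…·T1 = [-4/5 -9/25 -12/25 0; 3/10 -6/25 -8/25 0; 0 -8/5 6/5 0; 0 0 0 1]
det M = 1; M⁻¹ = [-4/5 6/5 0 0; -9/25 -24/25 -2/5 0; -12/25 -32/25 3/10 0; 0 0 0 1]
M⁻¹ · (56/25, 7/200, 52/5)ᵀ = (-7/4, -5, 2)ᵀ

p = (-7/4, -5, 2)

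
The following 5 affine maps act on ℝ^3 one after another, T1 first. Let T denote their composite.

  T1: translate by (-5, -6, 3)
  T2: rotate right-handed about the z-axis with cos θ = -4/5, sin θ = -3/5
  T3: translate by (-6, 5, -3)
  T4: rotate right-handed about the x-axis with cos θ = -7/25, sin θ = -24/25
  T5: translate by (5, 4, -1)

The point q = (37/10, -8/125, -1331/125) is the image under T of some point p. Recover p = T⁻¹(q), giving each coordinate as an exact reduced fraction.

T1 = [1 0 0 -5; 0 1 0 -6; 0 0 1 3; 0 0 0 1]
T2·T1 = [-4/5 3/5 0 2/5; -3/5 -4/5 0 39/5; 0 0 1 3; 0 0 0 1]
T3·…·T1 = [-4/5 3/5 0 -28/5; -3/5 -4/5 0 64/5; 0 0 1 0; 0 0 0 1]
T4·…·T1 = [-4/5 3/5 0 -28/5; 21/125 28/125 24/25 -448/125; 72/125 96/125 -7/25 -1536/125; 0 0 0 1]
T5·…·T1 = [-4/5 3/5 0 -3/5; 21/125 28/125 24/25 52/125; 72/125 96/125 -7/25 -1661/125; 0 0 0 1]
det M = 1; M⁻¹ = [-4/5 21/125 72/125 888/125; 3/5 28/125 96/125 1309/125; 0 24/25 -7/25 -103/25; 0 0 0 1]
M⁻¹ · (37/10, -8/125, -1331/125)ᵀ = (-2, 9/2, -6/5)ᵀ

p = (-2, 9/2, -6/5)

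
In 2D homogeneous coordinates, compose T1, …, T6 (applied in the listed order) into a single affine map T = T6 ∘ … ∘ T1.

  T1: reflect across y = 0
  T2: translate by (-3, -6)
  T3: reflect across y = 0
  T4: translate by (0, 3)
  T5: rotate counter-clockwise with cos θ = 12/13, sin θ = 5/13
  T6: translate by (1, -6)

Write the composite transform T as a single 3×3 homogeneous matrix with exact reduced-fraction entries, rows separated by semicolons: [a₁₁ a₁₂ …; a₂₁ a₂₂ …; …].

T = [12/13 -5/13 -68/13; 5/13 12/13 15/13; 0 0 1]

T1 = [1 0 0; 0 -1 0; 0 0 1]
T2·T1 = [1 0 -3; 0 -1 -6; 0 0 1]
T3·…·T1 = [1 0 -3; 0 1 6; 0 0 1]
T4·…·T1 = [1 0 -3; 0 1 9; 0 0 1]
T5·…·T1 = [12/13 -5/13 -81/13; 5/13 12/13 93/13; 0 0 1]
T6·…·T1 = [12/13 -5/13 -68/13; 5/13 12/13 15/13; 0 0 1]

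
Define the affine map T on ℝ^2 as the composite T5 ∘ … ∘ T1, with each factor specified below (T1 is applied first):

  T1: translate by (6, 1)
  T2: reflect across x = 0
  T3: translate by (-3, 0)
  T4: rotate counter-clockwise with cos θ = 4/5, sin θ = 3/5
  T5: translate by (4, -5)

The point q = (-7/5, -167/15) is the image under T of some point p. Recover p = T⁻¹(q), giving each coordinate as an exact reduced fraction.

p = (-1, -8/3)

T1 = [1 0 6; 0 1 1; 0 0 1]
T2·T1 = [-1 0 -6; 0 1 1; 0 0 1]
T3·…·T1 = [-1 0 -9; 0 1 1; 0 0 1]
T4·…·T1 = [-4/5 -3/5 -39/5; -3/5 4/5 -23/5; 0 0 1]
T5·…·T1 = [-4/5 -3/5 -19/5; -3/5 4/5 -48/5; 0 0 1]
det M = -1; M⁻¹ = [-4/5 -3/5 -44/5; -3/5 4/5 27/5; 0 0 1]
M⁻¹ · (-7/5, -167/15)ᵀ = (-1, -8/3)ᵀ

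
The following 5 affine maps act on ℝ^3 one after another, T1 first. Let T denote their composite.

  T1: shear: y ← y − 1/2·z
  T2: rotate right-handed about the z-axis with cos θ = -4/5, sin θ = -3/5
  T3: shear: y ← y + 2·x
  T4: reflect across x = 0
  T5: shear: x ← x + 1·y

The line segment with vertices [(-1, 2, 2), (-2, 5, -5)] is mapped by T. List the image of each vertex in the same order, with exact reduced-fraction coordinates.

T1 shear: y ← y − 1/2·z: (-1, 2, 2) → (-1, 1, 2); (-2, 5, -5) → (-2, 15/2, -5)
T2 rotate right-handed about the z-axis with cos θ = -4/5, sin θ = -3/5: (-1, 1, 2) → (7/5, -1/5, 2); (-2, 15/2, -5) → (61/10, -24/5, -5)
T3 shear: y ← y + 2·x: (7/5, -1/5, 2) → (7/5, 13/5, 2); (61/10, -24/5, -5) → (61/10, 37/5, -5)
T4 reflect across x = 0: (7/5, 13/5, 2) → (-7/5, 13/5, 2); (61/10, 37/5, -5) → (-61/10, 37/5, -5)
T5 shear: x ← x + 1·y: (-7/5, 13/5, 2) → (6/5, 13/5, 2); (-61/10, 37/5, -5) → (13/10, 37/5, -5)

image vertices: (6/5, 13/5, 2), (13/10, 37/5, -5)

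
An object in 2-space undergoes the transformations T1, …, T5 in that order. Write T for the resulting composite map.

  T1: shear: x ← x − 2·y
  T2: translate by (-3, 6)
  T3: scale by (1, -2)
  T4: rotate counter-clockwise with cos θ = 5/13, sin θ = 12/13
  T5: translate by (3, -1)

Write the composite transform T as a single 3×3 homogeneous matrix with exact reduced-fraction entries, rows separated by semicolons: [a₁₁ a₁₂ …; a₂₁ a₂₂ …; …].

T1 = [1 -2 0; 0 1 0; 0 0 1]
T2·T1 = [1 -2 -3; 0 1 6; 0 0 1]
T3·…·T1 = [1 -2 -3; 0 -2 -12; 0 0 1]
T4·…·T1 = [5/13 14/13 129/13; 12/13 -34/13 -96/13; 0 0 1]
T5·…·T1 = [5/13 14/13 168/13; 12/13 -34/13 -109/13; 0 0 1]

T = [5/13 14/13 168/13; 12/13 -34/13 -109/13; 0 0 1]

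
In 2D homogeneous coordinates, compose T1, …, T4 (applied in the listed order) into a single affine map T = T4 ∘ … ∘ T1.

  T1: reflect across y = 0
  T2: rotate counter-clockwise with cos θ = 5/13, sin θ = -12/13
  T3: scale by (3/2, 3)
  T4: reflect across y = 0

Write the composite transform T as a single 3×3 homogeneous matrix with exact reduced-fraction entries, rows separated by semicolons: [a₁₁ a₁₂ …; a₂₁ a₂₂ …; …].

T1 = [1 0 0; 0 -1 0; 0 0 1]
T2·T1 = [5/13 -12/13 0; -12/13 -5/13 0; 0 0 1]
T3·…·T1 = [15/26 -18/13 0; -36/13 -15/13 0; 0 0 1]
T4·…·T1 = [15/26 -18/13 0; 36/13 15/13 0; 0 0 1]

T = [15/26 -18/13 0; 36/13 15/13 0; 0 0 1]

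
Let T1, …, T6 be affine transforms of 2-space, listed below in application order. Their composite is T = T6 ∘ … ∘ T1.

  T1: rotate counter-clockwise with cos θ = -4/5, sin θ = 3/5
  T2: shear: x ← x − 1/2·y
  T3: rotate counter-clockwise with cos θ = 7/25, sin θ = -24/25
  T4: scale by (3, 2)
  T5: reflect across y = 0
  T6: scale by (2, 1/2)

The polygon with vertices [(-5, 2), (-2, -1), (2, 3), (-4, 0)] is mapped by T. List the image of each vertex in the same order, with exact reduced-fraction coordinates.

image vertices: (-2241/125, 773/125), (216/125, 302/125), (-1452/125, -294/125), (-804/125, 612/125)

T1 rotate counter-clockwise with cos θ = -4/5, sin θ = 3/5: (-5, 2) → (14/5, -23/5); (-2, -1) → (11/5, -2/5); (2, 3) → (-17/5, -6/5); (-4, 0) → (16/5, -12/5)
T2 shear: x ← x − 1/2·y: (14/5, -23/5) → (51/10, -23/5); (11/5, -2/5) → (12/5, -2/5); (-17/5, -6/5) → (-14/5, -6/5); (16/5, -12/5) → (22/5, -12/5)
T3 rotate counter-clockwise with cos θ = 7/25, sin θ = -24/25: (51/10, -23/5) → (-747/250, -773/125); (12/5, -2/5) → (36/125, -302/125); (-14/5, -6/5) → (-242/125, 294/125); (22/5, -12/5) → (-134/125, -612/125)
T4 scale by (3, 2): (-747/250, -773/125) → (-2241/250, -1546/125); (36/125, -302/125) → (108/125, -604/125); (-242/125, 294/125) → (-726/125, 588/125); (-134/125, -612/125) → (-402/125, -1224/125)
T5 reflect across y = 0: (-2241/250, -1546/125) → (-2241/250, 1546/125); (108/125, -604/125) → (108/125, 604/125); (-726/125, 588/125) → (-726/125, -588/125); (-402/125, -1224/125) → (-402/125, 1224/125)
T6 scale by (2, 1/2): (-2241/250, 1546/125) → (-2241/125, 773/125); (108/125, 604/125) → (216/125, 302/125); (-726/125, -588/125) → (-1452/125, -294/125); (-402/125, 1224/125) → (-804/125, 612/125)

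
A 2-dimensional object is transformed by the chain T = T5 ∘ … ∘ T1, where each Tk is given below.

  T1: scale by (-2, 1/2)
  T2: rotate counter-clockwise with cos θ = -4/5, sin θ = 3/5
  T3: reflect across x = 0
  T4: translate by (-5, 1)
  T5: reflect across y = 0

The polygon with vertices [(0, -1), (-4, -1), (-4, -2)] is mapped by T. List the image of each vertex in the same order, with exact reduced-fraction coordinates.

image vertices: (-53/10, -7/5), (11/10, -31/5), (4/5, -33/5)

T1 scale by (-2, 1/2): (0, -1) → (0, -1/2); (-4, -1) → (8, -1/2); (-4, -2) → (8, -1)
T2 rotate counter-clockwise with cos θ = -4/5, sin θ = 3/5: (0, -1/2) → (3/10, 2/5); (8, -1/2) → (-61/10, 26/5); (8, -1) → (-29/5, 28/5)
T3 reflect across x = 0: (3/10, 2/5) → (-3/10, 2/5); (-61/10, 26/5) → (61/10, 26/5); (-29/5, 28/5) → (29/5, 28/5)
T4 translate by (-5, 1): (-3/10, 2/5) → (-53/10, 7/5); (61/10, 26/5) → (11/10, 31/5); (29/5, 28/5) → (4/5, 33/5)
T5 reflect across y = 0: (-53/10, 7/5) → (-53/10, -7/5); (11/10, 31/5) → (11/10, -31/5); (4/5, 33/5) → (4/5, -33/5)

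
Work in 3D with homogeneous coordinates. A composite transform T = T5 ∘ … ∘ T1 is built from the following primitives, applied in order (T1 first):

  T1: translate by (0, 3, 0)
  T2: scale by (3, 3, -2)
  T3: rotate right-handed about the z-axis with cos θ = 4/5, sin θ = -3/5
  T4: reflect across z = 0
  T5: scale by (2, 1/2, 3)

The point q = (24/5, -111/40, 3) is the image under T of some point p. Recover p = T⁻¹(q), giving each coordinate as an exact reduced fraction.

T1 = [1 0 0 0; 0 1 0 3; 0 0 1 0; 0 0 0 1]
T2·T1 = [3 0 0 0; 0 3 0 9; 0 0 -2 0; 0 0 0 1]
T3·…·T1 = [12/5 9/5 0 27/5; -9/5 12/5 0 36/5; 0 0 -2 0; 0 0 0 1]
T4·…·T1 = [12/5 9/5 0 27/5; -9/5 12/5 0 36/5; 0 0 2 0; 0 0 0 1]
T5·…·T1 = [24/5 18/5 0 54/5; -9/10 6/5 0 18/5; 0 0 6 0; 0 0 0 1]
det M = 54; M⁻¹ = [2/15 -2/5 0 0; 1/10 8/15 0 -3; 0 0 1/6 0; 0 0 0 1]
M⁻¹ · (24/5, -111/40, 3)ᵀ = (7/4, -4, 1/2)ᵀ

p = (7/4, -4, 1/2)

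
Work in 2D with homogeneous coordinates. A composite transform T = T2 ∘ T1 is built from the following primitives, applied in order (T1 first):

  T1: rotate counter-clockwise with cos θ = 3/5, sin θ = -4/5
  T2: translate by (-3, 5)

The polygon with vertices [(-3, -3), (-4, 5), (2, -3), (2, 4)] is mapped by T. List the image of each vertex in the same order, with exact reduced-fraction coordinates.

image vertices: (-36/5, 28/5), (-7/5, 56/5), (-21/5, 8/5), (7/5, 29/5)

T1 rotate counter-clockwise with cos θ = 3/5, sin θ = -4/5: (-3, -3) → (-21/5, 3/5); (-4, 5) → (8/5, 31/5); (2, -3) → (-6/5, -17/5); (2, 4) → (22/5, 4/5)
T2 translate by (-3, 5): (-21/5, 3/5) → (-36/5, 28/5); (8/5, 31/5) → (-7/5, 56/5); (-6/5, -17/5) → (-21/5, 8/5); (22/5, 4/5) → (7/5, 29/5)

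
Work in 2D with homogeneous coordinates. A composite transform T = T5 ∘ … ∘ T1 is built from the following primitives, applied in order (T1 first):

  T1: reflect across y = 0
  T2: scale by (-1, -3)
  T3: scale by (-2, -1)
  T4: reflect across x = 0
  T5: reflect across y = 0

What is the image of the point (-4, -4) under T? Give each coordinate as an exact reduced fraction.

T(p) = (8, -12)

T1 reflect across y = 0: (-4, -4) → (-4, 4)
T2 scale by (-1, -3): (-4, 4) → (4, -12)
T3 scale by (-2, -1): (4, -12) → (-8, 12)
T4 reflect across x = 0: (-8, 12) → (8, 12)
T5 reflect across y = 0: (8, 12) → (8, -12)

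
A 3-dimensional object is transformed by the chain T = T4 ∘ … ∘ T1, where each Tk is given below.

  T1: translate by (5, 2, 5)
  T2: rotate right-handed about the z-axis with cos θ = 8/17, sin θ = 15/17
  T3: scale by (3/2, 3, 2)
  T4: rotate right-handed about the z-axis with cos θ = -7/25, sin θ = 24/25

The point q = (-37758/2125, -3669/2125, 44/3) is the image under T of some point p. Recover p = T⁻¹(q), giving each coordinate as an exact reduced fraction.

p = (6/5, -6/5, 7/3)

T1 = [1 0 0 5; 0 1 0 2; 0 0 1 5; 0 0 0 1]
T2·T1 = [8/17 -15/17 0 10/17; 15/17 8/17 0 91/17; 0 0 1 5; 0 0 0 1]
T3·…·T1 = [12/17 -45/34 0 15/17; 45/17 24/17 0 273/17; 0 0 2 10; 0 0 0 1]
T4·…·T1 = [-1164/425 -837/850 0 -6657/425; -27/425 -708/425 0 -1551/425; 0 0 2 10; 0 0 0 1]
det M = 9; M⁻¹ = [-472/1275 93/425 0 -5; 6/425 -776/1275 0 -2; 0 0 1/2 -5; 0 0 0 1]
M⁻¹ · (-37758/2125, -3669/2125, 44/3)ᵀ = (6/5, -6/5, 7/3)ᵀ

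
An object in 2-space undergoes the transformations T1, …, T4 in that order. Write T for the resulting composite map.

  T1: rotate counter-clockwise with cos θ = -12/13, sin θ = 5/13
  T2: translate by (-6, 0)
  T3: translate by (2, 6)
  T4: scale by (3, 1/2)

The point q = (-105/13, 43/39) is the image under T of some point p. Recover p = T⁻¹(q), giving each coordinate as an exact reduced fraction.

T1 = [-12/13 -5/13 0; 5/13 -12/13 0; 0 0 1]
T2·T1 = [-12/13 -5/13 -6; 5/13 -12/13 0; 0 0 1]
T3·…·T1 = [-12/13 -5/13 -4; 5/13 -12/13 6; 0 0 1]
T4·…·T1 = [-36/13 -15/13 -12; 5/26 -6/13 3; 0 0 1]
det M = 3/2; M⁻¹ = [-4/13 10/13 -6; -5/39 -24/13 4; 0 0 1]
M⁻¹ · (-105/13, 43/39)ᵀ = (-8/3, 3)ᵀ

p = (-8/3, 3)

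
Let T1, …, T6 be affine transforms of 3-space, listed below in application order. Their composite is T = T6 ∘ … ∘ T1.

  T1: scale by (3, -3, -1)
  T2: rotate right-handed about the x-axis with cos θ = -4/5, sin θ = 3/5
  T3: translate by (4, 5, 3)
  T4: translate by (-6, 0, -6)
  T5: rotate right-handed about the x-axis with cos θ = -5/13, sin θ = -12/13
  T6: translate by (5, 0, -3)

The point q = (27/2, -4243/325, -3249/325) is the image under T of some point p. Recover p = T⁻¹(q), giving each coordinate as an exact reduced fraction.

p = (7/2, 3, -6/5)

T1 = [3 0 0 0; 0 -3 0 0; 0 0 -1 0; 0 0 0 1]
T2·T1 = [3 0 0 0; 0 12/5 3/5 0; 0 -9/5 4/5 0; 0 0 0 1]
T3·…·T1 = [3 0 0 4; 0 12/5 3/5 5; 0 -9/5 4/5 3; 0 0 0 1]
T4·…·T1 = [3 0 0 -2; 0 12/5 3/5 5; 0 -9/5 4/5 -3; 0 0 0 1]
T5·…·T1 = [3 0 0 -2; 0 -168/65 33/65 -61/13; 0 -99/65 -56/65 -45/13; 0 0 0 1]
T6·…·T1 = [3 0 0 3; 0 -168/65 33/65 -61/13; 0 -99/65 -56/65 -84/13; 0 0 0 1]
det M = 9; M⁻¹ = [1/3 0 0 -1; 0 -56/195 -11/65 -476/195; 0 33/65 -56/65 -207/65; 0 0 0 1]
M⁻¹ · (27/2, -4243/325, -3249/325)ᵀ = (7/2, 3, -6/5)ᵀ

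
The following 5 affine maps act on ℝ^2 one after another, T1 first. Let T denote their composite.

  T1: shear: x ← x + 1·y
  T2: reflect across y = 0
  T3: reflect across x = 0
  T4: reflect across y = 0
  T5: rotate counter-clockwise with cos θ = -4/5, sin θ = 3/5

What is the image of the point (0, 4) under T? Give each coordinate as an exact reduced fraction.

T1 shear: x ← x + 1·y: (0, 4) → (4, 4)
T2 reflect across y = 0: (4, 4) → (4, -4)
T3 reflect across x = 0: (4, -4) → (-4, -4)
T4 reflect across y = 0: (-4, -4) → (-4, 4)
T5 rotate counter-clockwise with cos θ = -4/5, sin θ = 3/5: (-4, 4) → (4/5, -28/5)

T(p) = (4/5, -28/5)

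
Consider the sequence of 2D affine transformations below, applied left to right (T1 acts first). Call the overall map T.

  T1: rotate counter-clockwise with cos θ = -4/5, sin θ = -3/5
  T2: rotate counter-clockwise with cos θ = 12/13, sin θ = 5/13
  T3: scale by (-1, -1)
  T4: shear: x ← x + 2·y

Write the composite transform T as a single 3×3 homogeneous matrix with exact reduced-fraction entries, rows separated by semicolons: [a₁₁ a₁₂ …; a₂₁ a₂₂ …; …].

T1 = [-4/5 3/5 0; -3/5 -4/5 0; 0 0 1]
T2·T1 = [-33/65 56/65 0; -56/65 -33/65 0; 0 0 1]
T3·…·T1 = [33/65 -56/65 0; 56/65 33/65 0; 0 0 1]
T4·…·T1 = [29/13 2/13 0; 56/65 33/65 0; 0 0 1]

T = [29/13 2/13 0; 56/65 33/65 0; 0 0 1]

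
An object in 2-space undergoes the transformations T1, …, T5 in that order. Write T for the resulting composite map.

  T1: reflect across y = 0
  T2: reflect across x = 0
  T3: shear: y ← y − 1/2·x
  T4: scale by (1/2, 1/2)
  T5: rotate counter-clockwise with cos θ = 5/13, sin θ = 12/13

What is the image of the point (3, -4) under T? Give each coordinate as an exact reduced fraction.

T(p) = (-81/26, -17/52)

T1 reflect across y = 0: (3, -4) → (3, 4)
T2 reflect across x = 0: (3, 4) → (-3, 4)
T3 shear: y ← y − 1/2·x: (-3, 4) → (-3, 11/2)
T4 scale by (1/2, 1/2): (-3, 11/2) → (-3/2, 11/4)
T5 rotate counter-clockwise with cos θ = 5/13, sin θ = 12/13: (-3/2, 11/4) → (-81/26, -17/52)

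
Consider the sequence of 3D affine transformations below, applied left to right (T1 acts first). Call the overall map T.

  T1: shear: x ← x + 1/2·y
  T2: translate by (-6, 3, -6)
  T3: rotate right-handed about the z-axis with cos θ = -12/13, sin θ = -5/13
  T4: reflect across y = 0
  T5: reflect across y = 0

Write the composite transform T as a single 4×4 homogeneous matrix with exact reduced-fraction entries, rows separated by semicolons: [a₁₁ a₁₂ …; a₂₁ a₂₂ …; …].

T1 = [1 1/2 0 0; 0 1 0 0; 0 0 1 0; 0 0 0 1]
T2·T1 = [1 1/2 0 -6; 0 1 0 3; 0 0 1 -6; 0 0 0 1]
T3·…·T1 = [-12/13 -1/13 0 87/13; -5/13 -29/26 0 -6/13; 0 0 1 -6; 0 0 0 1]
T4·…·T1 = [-12/13 -1/13 0 87/13; 5/13 29/26 0 6/13; 0 0 1 -6; 0 0 0 1]
T5·…·T1 = [-12/13 -1/13 0 87/13; -5/13 -29/26 0 -6/13; 0 0 1 -6; 0 0 0 1]

T = [-12/13 -1/13 0 87/13; -5/13 -29/26 0 -6/13; 0 0 1 -6; 0 0 0 1]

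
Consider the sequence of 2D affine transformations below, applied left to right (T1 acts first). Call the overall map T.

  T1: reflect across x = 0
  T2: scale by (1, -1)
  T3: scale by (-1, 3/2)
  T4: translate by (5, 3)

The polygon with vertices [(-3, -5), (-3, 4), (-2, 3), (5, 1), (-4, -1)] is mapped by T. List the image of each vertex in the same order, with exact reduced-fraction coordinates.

T1 reflect across x = 0: (-3, -5) → (3, -5); (-3, 4) → (3, 4); (-2, 3) → (2, 3); (5, 1) → (-5, 1); (-4, -1) → (4, -1)
T2 scale by (1, -1): (3, -5) → (3, 5); (3, 4) → (3, -4); (2, 3) → (2, -3); (-5, 1) → (-5, -1); (4, -1) → (4, 1)
T3 scale by (-1, 3/2): (3, 5) → (-3, 15/2); (3, -4) → (-3, -6); (2, -3) → (-2, -9/2); (-5, -1) → (5, -3/2); (4, 1) → (-4, 3/2)
T4 translate by (5, 3): (-3, 15/2) → (2, 21/2); (-3, -6) → (2, -3); (-2, -9/2) → (3, -3/2); (5, -3/2) → (10, 3/2); (-4, 3/2) → (1, 9/2)

image vertices: (2, 21/2), (2, -3), (3, -3/2), (10, 3/2), (1, 9/2)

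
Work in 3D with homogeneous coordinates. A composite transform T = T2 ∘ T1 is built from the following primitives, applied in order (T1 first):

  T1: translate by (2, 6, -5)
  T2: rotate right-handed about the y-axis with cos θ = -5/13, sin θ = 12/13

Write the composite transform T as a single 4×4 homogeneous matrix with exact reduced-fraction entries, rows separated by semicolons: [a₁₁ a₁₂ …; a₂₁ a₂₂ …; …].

T = [-5/13 0 12/13 -70/13; 0 1 0 6; -12/13 0 -5/13 1/13; 0 0 0 1]

T1 = [1 0 0 2; 0 1 0 6; 0 0 1 -5; 0 0 0 1]
T2·T1 = [-5/13 0 12/13 -70/13; 0 1 0 6; -12/13 0 -5/13 1/13; 0 0 0 1]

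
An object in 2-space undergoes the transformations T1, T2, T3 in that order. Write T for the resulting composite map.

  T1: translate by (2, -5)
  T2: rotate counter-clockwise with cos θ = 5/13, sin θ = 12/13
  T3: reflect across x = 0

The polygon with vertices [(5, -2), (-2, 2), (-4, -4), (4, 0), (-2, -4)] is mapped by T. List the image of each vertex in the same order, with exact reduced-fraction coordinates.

T1 translate by (2, -5): (5, -2) → (7, -7); (-2, 2) → (0, -3); (-4, -4) → (-2, -9); (4, 0) → (6, -5); (-2, -4) → (0, -9)
T2 rotate counter-clockwise with cos θ = 5/13, sin θ = 12/13: (7, -7) → (119/13, 49/13); (0, -3) → (36/13, -15/13); (-2, -9) → (98/13, -69/13); (6, -5) → (90/13, 47/13); (0, -9) → (108/13, -45/13)
T3 reflect across x = 0: (119/13, 49/13) → (-119/13, 49/13); (36/13, -15/13) → (-36/13, -15/13); (98/13, -69/13) → (-98/13, -69/13); (90/13, 47/13) → (-90/13, 47/13); (108/13, -45/13) → (-108/13, -45/13)

image vertices: (-119/13, 49/13), (-36/13, -15/13), (-98/13, -69/13), (-90/13, 47/13), (-108/13, -45/13)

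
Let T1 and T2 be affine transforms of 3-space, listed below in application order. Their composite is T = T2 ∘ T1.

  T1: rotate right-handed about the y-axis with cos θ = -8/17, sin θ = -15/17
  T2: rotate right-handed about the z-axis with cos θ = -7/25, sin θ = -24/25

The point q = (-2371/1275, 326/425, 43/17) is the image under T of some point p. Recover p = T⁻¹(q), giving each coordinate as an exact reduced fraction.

T1 = [-8/17 0 -15/17 0; 0 1 0 0; 15/17 0 -8/17 0; 0 0 0 1]
T2·T1 = [56/425 24/25 21/85 0; 192/425 -7/25 72/85 0; 15/17 0 -8/17 0; 0 0 0 1]
det M = 1; M⁻¹ = [56/425 192/425 15/17 0; 24/25 -7/25 0 0; 21/85 72/85 -8/17 0; 0 0 0 1]
M⁻¹ · (-2371/1275, 326/425, 43/17)ᵀ = (7/3, -2, -1)ᵀ

p = (7/3, -2, -1)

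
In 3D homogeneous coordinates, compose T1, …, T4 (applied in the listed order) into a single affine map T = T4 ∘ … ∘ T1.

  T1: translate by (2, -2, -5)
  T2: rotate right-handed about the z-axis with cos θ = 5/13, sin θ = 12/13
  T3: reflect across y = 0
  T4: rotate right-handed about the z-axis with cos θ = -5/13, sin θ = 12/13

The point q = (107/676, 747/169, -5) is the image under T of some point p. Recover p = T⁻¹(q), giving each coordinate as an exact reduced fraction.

p = (5/4, -1, 0)

T1 = [1 0 0 2; 0 1 0 -2; 0 0 1 -5; 0 0 0 1]
T2·T1 = [5/13 -12/13 0 34/13; 12/13 5/13 0 14/13; 0 0 1 -5; 0 0 0 1]
T3·…·T1 = [5/13 -12/13 0 34/13; -12/13 -5/13 0 -14/13; 0 0 1 -5; 0 0 0 1]
T4·…·T1 = [119/169 120/169 0 -2/169; 120/169 -119/169 0 478/169; 0 0 1 -5; 0 0 0 1]
det M = -1; M⁻¹ = [119/169 120/169 0 -2; 120/169 -119/169 0 2; 0 0 1 5; 0 0 0 1]
M⁻¹ · (107/676, 747/169, -5)ᵀ = (5/4, -1, 0)ᵀ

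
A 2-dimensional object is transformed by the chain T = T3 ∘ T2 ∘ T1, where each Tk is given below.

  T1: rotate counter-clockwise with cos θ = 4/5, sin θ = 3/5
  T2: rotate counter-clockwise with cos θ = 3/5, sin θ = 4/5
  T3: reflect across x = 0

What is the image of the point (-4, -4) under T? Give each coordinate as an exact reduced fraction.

T1 rotate counter-clockwise with cos θ = 4/5, sin θ = 3/5: (-4, -4) → (-4/5, -28/5)
T2 rotate counter-clockwise with cos θ = 3/5, sin θ = 4/5: (-4/5, -28/5) → (4, -4)
T3 reflect across x = 0: (4, -4) → (-4, -4)

T(p) = (-4, -4)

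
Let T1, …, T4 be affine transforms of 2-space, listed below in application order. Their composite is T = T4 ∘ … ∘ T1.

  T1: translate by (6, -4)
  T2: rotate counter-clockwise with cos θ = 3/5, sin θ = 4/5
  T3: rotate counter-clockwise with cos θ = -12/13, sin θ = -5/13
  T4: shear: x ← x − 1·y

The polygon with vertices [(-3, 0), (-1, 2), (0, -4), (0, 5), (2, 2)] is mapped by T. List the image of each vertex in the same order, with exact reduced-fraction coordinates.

T1 translate by (6, -4): (-3, 0) → (3, -4); (-1, 2) → (5, -2); (0, -4) → (6, -8); (0, 5) → (6, 1); (2, 2) → (8, -2)
T2 rotate counter-clockwise with cos θ = 3/5, sin θ = 4/5: (3, -4) → (5, 0); (5, -2) → (23/5, 14/5); (6, -8) → (10, 0); (6, 1) → (14/5, 27/5); (8, -2) → (32/5, 26/5)
T3 rotate counter-clockwise with cos θ = -12/13, sin θ = -5/13: (5, 0) → (-60/13, -25/13); (23/5, 14/5) → (-206/65, -283/65); (10, 0) → (-120/13, -50/13); (14/5, 27/5) → (-33/65, -394/65); (32/5, 26/5) → (-254/65, -472/65)
T4 shear: x ← x − 1·y: (-60/13, -25/13) → (-35/13, -25/13); (-206/65, -283/65) → (77/65, -283/65); (-120/13, -50/13) → (-70/13, -50/13); (-33/65, -394/65) → (361/65, -394/65); (-254/65, -472/65) → (218/65, -472/65)

image vertices: (-35/13, -25/13), (77/65, -283/65), (-70/13, -50/13), (361/65, -394/65), (218/65, -472/65)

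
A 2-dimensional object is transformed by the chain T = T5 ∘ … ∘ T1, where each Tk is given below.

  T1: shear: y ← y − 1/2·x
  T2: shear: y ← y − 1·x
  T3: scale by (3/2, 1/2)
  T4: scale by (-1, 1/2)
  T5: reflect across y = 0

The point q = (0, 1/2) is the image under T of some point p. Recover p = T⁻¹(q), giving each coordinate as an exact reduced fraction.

T1 = [1 0 0; -1/2 1 0; 0 0 1]
T2·T1 = [1 0 0; -3/2 1 0; 0 0 1]
T3·…·T1 = [3/2 0 0; -3/4 1/2 0; 0 0 1]
T4·…·T1 = [-3/2 0 0; -3/8 1/4 0; 0 0 1]
T5·…·T1 = [-3/2 0 0; 3/8 -1/4 0; 0 0 1]
det M = 3/8; M⁻¹ = [-2/3 0 0; -1 -4 0; 0 0 1]
M⁻¹ · (0, 1/2)ᵀ = (0, -2)ᵀ

p = (0, -2)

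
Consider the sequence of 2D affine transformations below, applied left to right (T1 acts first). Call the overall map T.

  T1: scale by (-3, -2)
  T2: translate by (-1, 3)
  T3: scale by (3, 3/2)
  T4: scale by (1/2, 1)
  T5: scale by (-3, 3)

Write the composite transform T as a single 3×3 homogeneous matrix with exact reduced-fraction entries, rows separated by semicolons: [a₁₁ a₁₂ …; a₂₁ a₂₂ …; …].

T = [27/2 0 9/2; 0 -9 27/2; 0 0 1]

T1 = [-3 0 0; 0 -2 0; 0 0 1]
T2·T1 = [-3 0 -1; 0 -2 3; 0 0 1]
T3·…·T1 = [-9 0 -3; 0 -3 9/2; 0 0 1]
T4·…·T1 = [-9/2 0 -3/2; 0 -3 9/2; 0 0 1]
T5·…·T1 = [27/2 0 9/2; 0 -9 27/2; 0 0 1]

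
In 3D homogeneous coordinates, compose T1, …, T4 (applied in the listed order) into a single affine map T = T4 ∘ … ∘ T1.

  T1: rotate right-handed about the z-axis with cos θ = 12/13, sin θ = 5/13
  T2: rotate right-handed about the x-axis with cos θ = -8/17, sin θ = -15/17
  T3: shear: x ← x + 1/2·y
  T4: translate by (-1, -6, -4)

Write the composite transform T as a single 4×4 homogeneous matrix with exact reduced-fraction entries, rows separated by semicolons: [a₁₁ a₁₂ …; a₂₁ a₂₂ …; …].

T1 = [12/13 -5/13 0 0; 5/13 12/13 0 0; 0 0 1 0; 0 0 0 1]
T2·T1 = [12/13 -5/13 0 0; -40/221 -96/221 15/17 0; -75/221 -180/221 -8/17 0; 0 0 0 1]
T3·…·T1 = [184/221 -133/221 15/34 0; -40/221 -96/221 15/17 0; -75/221 -180/221 -8/17 0; 0 0 0 1]
T4·…·T1 = [184/221 -133/221 15/34 -1; -40/221 -96/221 15/17 -6; -75/221 -180/221 -8/17 -4; 0 0 0 1]

T = [184/221 -133/221 15/34 -1; -40/221 -96/221 15/17 -6; -75/221 -180/221 -8/17 -4; 0 0 0 1]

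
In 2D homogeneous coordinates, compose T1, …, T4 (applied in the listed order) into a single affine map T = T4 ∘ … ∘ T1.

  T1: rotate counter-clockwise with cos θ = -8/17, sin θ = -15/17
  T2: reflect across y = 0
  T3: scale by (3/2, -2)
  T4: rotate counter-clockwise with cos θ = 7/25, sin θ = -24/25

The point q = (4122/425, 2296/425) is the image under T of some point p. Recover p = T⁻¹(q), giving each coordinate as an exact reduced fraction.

p = (-4, -4)

T1 = [-8/17 15/17 0; -15/17 -8/17 0; 0 0 1]
T2·T1 = [-8/17 15/17 0; 15/17 8/17 0; 0 0 1]
T3·…·T1 = [-12/17 45/34 0; -30/17 -16/17 0; 0 0 1]
T4·…·T1 = [-804/425 -453/850 0; 78/425 -652/425 0; 0 0 1]
det M = 3; M⁻¹ = [-652/1275 151/850 0; -26/425 -268/425 0; 0 0 1]
M⁻¹ · (4122/425, 2296/425)ᵀ = (-4, -4)ᵀ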